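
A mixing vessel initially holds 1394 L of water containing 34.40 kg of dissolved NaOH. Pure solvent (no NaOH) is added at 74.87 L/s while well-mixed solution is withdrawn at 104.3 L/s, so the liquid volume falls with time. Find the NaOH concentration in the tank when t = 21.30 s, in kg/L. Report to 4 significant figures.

Let m(t) be the amount of NaOH. Volume: V(t) = V₀ + (Q_in − Q_out) t = 1394 − 29.4300 t; V(21.30) = 767.141 L.
Species balance (pure solvent in): dm/dt = −Q_out · m/V(t).
Separate: dm/m = −Q_out dt/V(t) ⇒ ln(m/m₀) = −(Q_out/(Q_in−Q_out)) ln(V/V₀).
m = m₀ (V₀/V)^(Q_out/(Q_in−Q_out)) = 34.40 × (1394/767.141)^(-3.54400) = 4.14274 kg.
C = m/V = 4.14274/767.141 = 0.00540024 kg/L.

0.005400 kg/L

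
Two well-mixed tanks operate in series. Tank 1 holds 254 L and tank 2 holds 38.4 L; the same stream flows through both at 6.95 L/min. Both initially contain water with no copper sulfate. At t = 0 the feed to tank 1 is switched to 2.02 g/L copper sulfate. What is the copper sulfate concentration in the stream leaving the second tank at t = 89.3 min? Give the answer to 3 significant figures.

Each tank obeys Vᵢ dCᵢ/dt = Q(Cᵢ₋₁ − Cᵢ), so τᵢ = Vᵢ/Q.
τ₁ = 254/6.95 = 36.547 min; τ₂ = 38.4/6.95 = 5.5252 min.
Tank 1: C₁ = C_in(1 − e^(−t/τ₁)). Tank 2 (τ₁ ≠ τ₂): C₂ = C_in[1 − (τ₁ e^(−t/τ₁) − τ₂ e^(−t/τ₂))/(τ₁ − τ₂)].
At t = 89.3: e^(−t/τ₁) = 0.086861, e^(−t/τ₂) = 9.5669e-08.
C₂ = 2.02·[1 − (36.547·0.086861 − 5.5252·9.5669e-08)/(31.022)] = 2.02·0.89767 = 1.8133 g/L.

1.81 g/L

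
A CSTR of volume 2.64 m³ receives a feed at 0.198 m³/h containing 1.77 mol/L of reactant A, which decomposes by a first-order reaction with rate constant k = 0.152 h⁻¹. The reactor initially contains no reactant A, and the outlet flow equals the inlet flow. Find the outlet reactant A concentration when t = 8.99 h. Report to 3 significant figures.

0.509 mol/L

Species balance: V dC/dt = Q C_in − Q C − k V C.
dC/dt = (Q/V) C_in − (Q/V + k) C; effective rate a = Q/V + k = 0.075000 + 0.152 = 0.22700 h⁻¹.
C_ss = Q C_in/(Q + kV) = 0.58480 mol/L; C(t) = C_ss + (C₀ − C_ss) e^(−a t).
C(8.99) = 0.58480 + (-0.58480)·e^(−0.22700·8.99) = 0.58480 + (-0.58480)·0.12993 = 0.50882 mol/L.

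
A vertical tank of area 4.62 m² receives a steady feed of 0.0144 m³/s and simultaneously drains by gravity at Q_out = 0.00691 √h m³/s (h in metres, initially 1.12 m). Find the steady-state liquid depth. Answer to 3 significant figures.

4.34 m

A dh/dt = Q_in − 0.00691 √h. Steady state requires inflow = outflow:
Q_in = 0.00691 √h_ss ⇒ √h_ss = 0.0144/0.00691 = 2.0839.
h_ss = 2.0839² = 4.3428 m. (Since h₀ = 1.12 m < h_ss, the level will rise toward this value.)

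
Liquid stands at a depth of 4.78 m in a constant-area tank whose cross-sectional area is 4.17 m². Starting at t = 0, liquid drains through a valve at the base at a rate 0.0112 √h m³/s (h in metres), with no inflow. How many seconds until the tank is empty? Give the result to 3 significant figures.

With no inflow, A dh/dt = −0.0112 √h.
This is separable: 2 d(√h)/dt = −0.0112/A, so √h = √h₀ − (0.0112/(2A)) t.
Tank is empty when √h = 0: t_empty = 2A√h₀/0.0112.
t_empty = 2·4.17·√4.78/0.0112 = 8.3400·2.1863/0.0112 = 1628.0 s.

1630 s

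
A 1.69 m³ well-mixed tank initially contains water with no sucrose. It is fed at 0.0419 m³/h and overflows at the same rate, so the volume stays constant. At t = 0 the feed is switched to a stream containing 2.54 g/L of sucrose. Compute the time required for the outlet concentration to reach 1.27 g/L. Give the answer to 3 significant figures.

28.0 h

Species balance: V dC/dt = Q(C_in − C) ⇒ τ = V/Q = 40.334 h.
C(t) = C_in + (C₀ − C_in) e^(−t/τ). Set C = 1.27 and solve for t:
e^(−t/τ) = (C − C_in)/(C₀ − C_in) = (1.27 − 2.54)/(0 − 2.54) = 0.50000
t = −τ ln(…) = 40.334 × 0.69315 = 27.957 h.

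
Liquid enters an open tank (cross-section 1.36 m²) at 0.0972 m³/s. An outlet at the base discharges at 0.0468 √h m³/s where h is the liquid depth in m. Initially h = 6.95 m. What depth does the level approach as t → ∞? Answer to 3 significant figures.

Level balance: A dh/dt = 0.0972 − 0.0468 √h. Setting dh/dt = 0:
Q_in = 0.0468 √h_ss ⇒ √h_ss = 0.0972/0.0468 = 2.0769.
h_ss = 2.0769² = 4.3136 m. (Since h₀ = 6.95 m > h_ss, the level will fall toward this value.)

4.31 m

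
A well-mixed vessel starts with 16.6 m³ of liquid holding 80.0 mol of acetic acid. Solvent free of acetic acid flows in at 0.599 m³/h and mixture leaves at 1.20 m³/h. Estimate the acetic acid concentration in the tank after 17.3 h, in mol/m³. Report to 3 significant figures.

Total volume: dV/dt = Q_in − Q_out = -0.60100 m³/h, so V(t) = 16.6 − 0.60100 t and V(17.3) = 6.2027 m³.
Species balance (pure solvent in): dm/dt = −Q_out · m/V(t).
Separate: dm/m = −Q_out dt/V(t) ⇒ ln(m/m₀) = −(Q_out/(Q_in−Q_out)) ln(V/V₀).
m = m₀ (V₀/V)^(Q_out/(Q_in−Q_out)) = 80.0 × (16.6/6.2027)^(-1.9967) = 11.206 mol.
C = m/V = 11.206/6.2027 = 1.8067 mol/m³.

1.81 mol/m³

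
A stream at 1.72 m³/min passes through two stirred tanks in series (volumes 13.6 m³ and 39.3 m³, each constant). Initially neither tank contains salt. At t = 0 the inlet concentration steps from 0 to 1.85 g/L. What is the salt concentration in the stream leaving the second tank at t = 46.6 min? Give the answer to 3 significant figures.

Species balance on tank i: dCᵢ/dt = (Cᵢ₋₁ − Cᵢ)/τᵢ with τᵢ = Vᵢ/Q.
τ₁ = 13.6/1.72 = 7.9070 min; τ₂ = 39.3/1.72 = 22.849 min.
Tank 1: C₁ = C_in(1 − e^(−t/τ₁)). Tank 2 (τ₁ ≠ τ₂): C₂ = C_in[1 − (τ₁ e^(−t/τ₁) − τ₂ e^(−t/τ₂))/(τ₁ − τ₂)].
At t = 46.6: e^(−t/τ₁) = 0.0027572, e^(−t/τ₂) = 0.13009.
C₂ = 1.85·[1 − (7.9070·0.0027572 − 22.849·0.13009)/(-14.942)] = 1.85·0.80252 = 1.4847 g/L.

1.48 g/L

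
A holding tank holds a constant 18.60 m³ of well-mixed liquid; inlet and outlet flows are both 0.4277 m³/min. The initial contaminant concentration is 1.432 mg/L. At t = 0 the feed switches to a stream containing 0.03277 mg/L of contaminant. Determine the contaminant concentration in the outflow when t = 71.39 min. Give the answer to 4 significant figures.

Accumulation = in − out for the solute gives V dC/dt = Q(C_in − C).
So dC/dt = (C_in − C)/τ with τ = V/Q = 18.60/0.4277 = 43.4884 min.
Integrating: C(t) = C_in + (C₀ − C_in) e^(−t/τ).
C(71.39) = 0.03277 + (1.432 − 0.03277)·e^(−71.39/43.4884) = 0.03277 + (1.39923)·0.193673 = 0.303763 mg/L.

0.3038 mg/L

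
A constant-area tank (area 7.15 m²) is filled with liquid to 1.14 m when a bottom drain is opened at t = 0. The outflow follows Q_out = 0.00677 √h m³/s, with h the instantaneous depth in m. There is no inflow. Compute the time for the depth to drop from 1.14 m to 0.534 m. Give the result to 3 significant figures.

712 s

Accumulation of liquid (constant cross-section A): A dh/dt = −0.00677 √h.
This is separable: 2 d(√h)/dt = −0.00677/A, so √h = √h₀ − (0.00677/(2A)) t.
t = 2A(√h₀ − √h)/0.00677 = 2·7.15·(√1.14 − √0.534)/0.00677
  = 14.300 × (1.0677 − 0.73075) / 0.00677 = 711.74 s.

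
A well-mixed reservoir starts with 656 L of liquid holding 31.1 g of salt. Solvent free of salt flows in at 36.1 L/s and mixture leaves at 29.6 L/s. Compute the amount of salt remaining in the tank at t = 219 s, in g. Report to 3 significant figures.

0.163 g

Let m(t) be the amount of salt. Volume: V(t) = V₀ + (Q_in − Q_out) t = 656 + 6.5000 t; V(219) = 2079.5 L.
Solute balance: dm/dt = 0 − Q_out C = −Q_out m/V(t).
dm/m = −Q_out dt/(V₀ + 6.5000 t); integrating gives ln(m/m₀) = −(Q_out/(Q_in−Q_out)) ln(V/V₀).
m = m₀ (V₀/V)^(Q_out/(Q_in−Q_out)) = 31.1 × (656/2079.5)^(4.5538) = 0.16257 g.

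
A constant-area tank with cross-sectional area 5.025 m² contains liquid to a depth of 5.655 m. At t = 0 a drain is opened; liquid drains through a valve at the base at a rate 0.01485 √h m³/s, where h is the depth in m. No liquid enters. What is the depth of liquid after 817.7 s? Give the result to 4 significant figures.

With no inflow, A dh/dt = −0.01485 √h.
∫ h^(−1/2) dh = −(0.01485/A) ∫ dt, giving 2√h = 2√h₀ − (0.01485/A) t.
√h = √5.655 − 0.01485·817.7/(2·5.025) = 2.37802 − 1.20824 = 1.16978.
h = 1.16978² = 1.36839 m.

1.368 m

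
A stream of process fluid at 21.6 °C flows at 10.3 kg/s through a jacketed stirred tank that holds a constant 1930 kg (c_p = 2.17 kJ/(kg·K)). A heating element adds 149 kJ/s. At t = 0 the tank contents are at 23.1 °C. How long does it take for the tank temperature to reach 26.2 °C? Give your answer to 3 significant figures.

172 s

M c_p dT/dt = ṁ c_p (T_in − T) + Q̇.
τ = M/ṁ = 187.38 s; T_ss = T_in + Q̇/(ṁ c_p) = 28.266 °C.
T(t) = T_ss + (T₀ − T_ss) e^(−t/τ). Set T = 26.2:
e^(−t/τ) = (26.2 − 28.266)/(23.1 − 28.266) = 0.39997
t = −187.38 · ln(0.39997) = 171.71 s.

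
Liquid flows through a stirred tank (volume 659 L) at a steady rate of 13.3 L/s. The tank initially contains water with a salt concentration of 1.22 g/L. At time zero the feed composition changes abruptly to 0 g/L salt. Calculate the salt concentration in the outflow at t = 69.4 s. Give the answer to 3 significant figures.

0.301 g/L

Unsteady species balance (constant V, well mixed): V dC/dt = Q(C_in − C).
Time constant τ = V/Q = 659/13.3 = 49.549 s.
This is linear first-order; C(t) = C_in + (C₀ − C_in) e^(−t/τ).
C(69.4) = 0 + (1.22 − 0)·e^(−69.4/49.549) = 0 + (1.2200)·0.24644 = 0.30066 g/L.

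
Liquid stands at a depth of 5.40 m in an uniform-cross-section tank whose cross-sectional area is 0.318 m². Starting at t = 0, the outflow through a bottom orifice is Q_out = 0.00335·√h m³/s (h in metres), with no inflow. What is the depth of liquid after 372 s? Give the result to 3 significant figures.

A dh/dt = −Q_out = −0.00335 √h.
∫ h^(−1/2) dh = −(0.00335/A) ∫ dt, giving 2√h = 2√h₀ − (0.00335/A) t.
√h = √5.40 − 0.00335·372/(2·0.318) = 2.3238 − 1.9594 = 0.36436.
h = 0.36436² = 0.13276 m.

0.133 m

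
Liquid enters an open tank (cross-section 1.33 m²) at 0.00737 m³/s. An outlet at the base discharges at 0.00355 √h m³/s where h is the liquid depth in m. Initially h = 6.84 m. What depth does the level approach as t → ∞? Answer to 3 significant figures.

Unsteady balance on liquid volume: A dh/dt = Q_in − 0.00355 √h. At steady state dh/dt = 0:
Q_in = 0.00355 √h_ss ⇒ √h_ss = 0.00737/0.00355 = 2.0761.
h_ss = 2.0761² = 4.3100 m. (Since h₀ = 6.84 m > h_ss, the level will fall toward this value.)

4.31 m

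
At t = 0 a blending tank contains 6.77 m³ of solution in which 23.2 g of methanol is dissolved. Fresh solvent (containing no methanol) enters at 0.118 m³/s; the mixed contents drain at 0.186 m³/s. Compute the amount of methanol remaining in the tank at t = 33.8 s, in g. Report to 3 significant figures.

Let m(t) be the amount of methanol. Volume: V(t) = V₀ + (Q_in − Q_out) t = 6.77 − 0.068000 t; V(33.8) = 4.4716 m³.
Species balance (pure solvent in): dm/dt = −Q_out · m/V(t).
Separate: dm/m = −Q_out dt/V(t) ⇒ ln(m/m₀) = −(Q_out/(Q_in−Q_out)) ln(V/V₀).
m = m₀ (V₀/V)^(Q_out/(Q_in−Q_out)) = 23.2 × (6.77/4.4716)^(-2.7353) = 7.4609 g.

7.46 g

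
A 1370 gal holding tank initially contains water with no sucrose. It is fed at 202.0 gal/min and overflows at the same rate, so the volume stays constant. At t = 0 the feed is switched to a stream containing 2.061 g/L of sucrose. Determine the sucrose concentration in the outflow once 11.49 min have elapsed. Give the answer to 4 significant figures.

1.682 g/L

Unsteady species balance (constant V, well mixed): V dC/dt = Q(C_in − C).
So dC/dt = (C_in − C)/τ with τ = V/Q = 1370/202.0 = 6.78218 min.
C approaches C_in exponentially: C(t) = C_in + (C₀ − C_in) e^(−t/τ).
C(11.49) = 2.061 + (0 − 2.061)·e^(−11.49/6.78218) = 2.061 + (-2.06100)·0.183756 = 1.68228 g/L.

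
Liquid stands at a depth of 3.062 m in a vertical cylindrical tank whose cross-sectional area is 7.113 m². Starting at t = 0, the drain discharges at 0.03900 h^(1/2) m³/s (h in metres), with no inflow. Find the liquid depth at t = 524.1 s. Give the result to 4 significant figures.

With no inflow, A dh/dt = −0.03900 √h.
Separate and integrate: 2(√h − √h₀) = −(0.03900/A) t.
√h = √3.062 − 0.03900·524.1/(2·7.113) = 1.74986 − 1.43680 = 0.313058.
h = 0.313058² = 0.0980055 m.

0.09801 m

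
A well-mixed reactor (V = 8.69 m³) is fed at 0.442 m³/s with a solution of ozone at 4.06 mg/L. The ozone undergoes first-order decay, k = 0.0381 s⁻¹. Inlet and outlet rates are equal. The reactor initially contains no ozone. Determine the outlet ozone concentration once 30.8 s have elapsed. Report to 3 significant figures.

V dC/dt = Q(C_in − C) − k V C.
This is linear with rate a = Q/V + k = 0.088963 s⁻¹.
C_ss = Q C_in/(Q + kV) = 2.3212 mg/L; C(t) = C_ss + (C₀ − C_ss) e^(−a t).
C(30.8) = 2.3212 + (-2.3212)·e^(−0.088963·30.8) = 2.3212 + (-2.3212)·0.064566 = 2.1714 mg/L.

2.17 mg/L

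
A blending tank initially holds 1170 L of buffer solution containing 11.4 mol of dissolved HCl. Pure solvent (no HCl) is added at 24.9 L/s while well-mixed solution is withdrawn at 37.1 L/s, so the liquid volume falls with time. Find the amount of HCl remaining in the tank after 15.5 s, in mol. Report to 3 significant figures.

6.67 mol

Let m(t) be the amount of HCl. Volume: V(t) = V₀ + (Q_in − Q_out) t = 1170 − 12.200 t; V(15.5) = 980.90 L.
No HCl enters, so dm/dt = −Q_out · (m/V).
dm/m = −Q_out dt/(V₀ − 12.200 t); integrating gives ln(m/m₀) = −(Q_out/(Q_in−Q_out)) ln(V/V₀).
m = m₀ (V₀/V)^(Q_out/(Q_in−Q_out)) = 11.4 × (1170/980.90)^(-3.0410) = 6.6694 mol.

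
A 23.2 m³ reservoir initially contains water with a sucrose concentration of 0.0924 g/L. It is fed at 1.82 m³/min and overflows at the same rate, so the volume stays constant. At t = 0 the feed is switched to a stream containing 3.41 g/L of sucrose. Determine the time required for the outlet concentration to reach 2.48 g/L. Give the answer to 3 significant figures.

Species balance: V dC/dt = Q(C_in − C) ⇒ τ = V/Q = 12.747 min.
C(t) = C_in + (C₀ − C_in) e^(−t/τ). Set C = 2.48 and solve for t:
e^(−t/τ) = (C − C_in)/(C₀ − C_in) = (2.48 − 3.41)/(0.0924 − 3.41) = 0.28032
t = −τ ln(…) = 12.747 × 1.2718 = 16.212 min.

16.2 min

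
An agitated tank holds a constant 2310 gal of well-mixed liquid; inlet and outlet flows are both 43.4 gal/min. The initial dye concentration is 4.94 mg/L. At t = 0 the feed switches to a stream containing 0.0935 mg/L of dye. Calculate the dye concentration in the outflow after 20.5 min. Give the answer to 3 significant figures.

3.39 mg/L

Transient balance on the dissolved component: V dC/dt = Q(C_in − C).
Rewrite as dC/dt + C/τ = C_in/τ, τ = V/Q = 53.226 min.
Solution: C(t) = C_in + (C₀ − C_in) e^(−t/τ).
C(20.5) = 0.0935 + (4.94 − 0.0935)·e^(−20.5/53.226) = 0.0935 + (4.8465)·0.68035 = 3.3908 mg/L.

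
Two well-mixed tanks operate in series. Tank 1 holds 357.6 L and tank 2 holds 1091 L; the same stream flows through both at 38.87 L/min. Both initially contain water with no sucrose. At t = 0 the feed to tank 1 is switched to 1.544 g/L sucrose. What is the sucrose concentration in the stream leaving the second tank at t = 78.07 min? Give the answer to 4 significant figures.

1.402 g/L

Each tank obeys Vᵢ dCᵢ/dt = Q(Cᵢ₋₁ − Cᵢ), so τᵢ = Vᵢ/Q.
τ₁ = 357.6/38.87 = 9.19990 min; τ₂ = 1091/38.87 = 28.0679 min.
Tank 1: C₁ = C_in(1 − e^(−t/τ₁)). Tank 2 (τ₁ ≠ τ₂): C₂ = C_in[1 − (τ₁ e^(−t/τ₁) − τ₂ e^(−t/τ₂))/(τ₁ − τ₂)].
At t = 78.07: e^(−t/τ₁) = 0.000206344, e^(−t/τ₂) = 0.0619475.
C₂ = 1.544·[1 − (9.19990·0.000206344 − 28.0679·0.0619475)/(-18.8680)] = 1.544·0.907948 = 1.40187 g/L.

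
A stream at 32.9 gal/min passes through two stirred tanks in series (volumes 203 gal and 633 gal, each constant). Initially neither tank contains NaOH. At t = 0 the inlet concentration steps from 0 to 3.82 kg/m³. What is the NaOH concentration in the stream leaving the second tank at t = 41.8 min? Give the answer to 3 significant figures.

Species balance on tank i: dCᵢ/dt = (Cᵢ₋₁ − Cᵢ)/τᵢ with τᵢ = Vᵢ/Q.
τ₁ = 203/32.9 = 6.1702 min; τ₂ = 633/32.9 = 19.240 min.
Solving the cascade with C₁(0)=C₂(0)=0 gives C₂(t) = C_in[1 − (τ₁ e^(−t/τ₁) − τ₂ e^(−t/τ₂))/(τ₁ − τ₂)].
At t = 41.8: e^(−t/τ₁) = 0.0011426, e^(−t/τ₂) = 0.11389.
C₂ = 3.82·[1 − (6.1702·0.0011426 − 19.240·0.11389)/(-13.070)] = 3.82·0.83289 = 3.1816 kg/m³.

3.18 kg/m³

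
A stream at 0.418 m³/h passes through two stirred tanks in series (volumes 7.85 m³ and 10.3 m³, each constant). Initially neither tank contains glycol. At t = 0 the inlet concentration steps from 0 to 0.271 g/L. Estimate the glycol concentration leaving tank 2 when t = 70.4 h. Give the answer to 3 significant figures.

Time constants: τᵢ = Vᵢ/Q for each well-mixed tank.
τ₁ = 7.85/0.418 = 18.780 h; τ₂ = 10.3/0.418 = 24.641 h.
Solving the cascade with C₁(0)=C₂(0)=0 gives C₂(t) = C_in[1 − (τ₁ e^(−t/τ₁) − τ₂ e^(−t/τ₂))/(τ₁ − τ₂)].
At t = 70.4: e^(−t/τ₁) = 0.023549, e^(−t/τ₂) = 0.057440.
C₂ = 0.271·[1 − (18.780·0.023549 − 24.641·0.057440)/(-5.8612)] = 0.271·0.83397 = 0.22601 g/L.

0.226 g/L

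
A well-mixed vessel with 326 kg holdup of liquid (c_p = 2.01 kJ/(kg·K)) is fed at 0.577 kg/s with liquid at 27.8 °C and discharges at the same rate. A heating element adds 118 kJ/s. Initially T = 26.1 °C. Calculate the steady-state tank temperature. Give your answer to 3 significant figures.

130 °C

Heat balance on the well-mixed liquid: M c_p dT/dt = ṁ c_p (T_in − T) + 118.
At steady state dT/dt = 0 ⇒ T_ss = T_in + Q̇/(ṁ c_p) = 27.8 + 118/(0.577·2.01) = 129.54 °C.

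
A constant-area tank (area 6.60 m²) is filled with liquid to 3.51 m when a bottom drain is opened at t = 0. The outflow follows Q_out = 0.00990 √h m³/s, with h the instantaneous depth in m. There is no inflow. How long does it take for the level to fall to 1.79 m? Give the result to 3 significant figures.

A dh/dt = −Q_out = −0.00990 √h.
Separate and integrate: 2(√h − √h₀) = −(0.00990/A) t.
t = 2A(√h₀ − √h)/0.00990 = 2·6.60·(√3.51 − √1.79)/0.00990
  = 13.200 × (1.8735 − 1.3379) / 0.00990 = 714.12 s.

714 s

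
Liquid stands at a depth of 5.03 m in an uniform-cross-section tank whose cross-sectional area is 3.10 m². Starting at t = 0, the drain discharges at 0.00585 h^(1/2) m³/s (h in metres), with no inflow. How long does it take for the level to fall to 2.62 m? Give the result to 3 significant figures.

Accumulation of liquid (constant cross-section A): A dh/dt = −0.00585 √h.
Separate and integrate: 2(√h − √h₀) = −(0.00585/A) t.
t = 2A(√h₀ − √h)/0.00585 = 2·3.10·(√5.03 − √2.62)/0.00585
  = 6.2000 × (2.2428 − 1.6186) / 0.00585 = 661.47 s.

661 s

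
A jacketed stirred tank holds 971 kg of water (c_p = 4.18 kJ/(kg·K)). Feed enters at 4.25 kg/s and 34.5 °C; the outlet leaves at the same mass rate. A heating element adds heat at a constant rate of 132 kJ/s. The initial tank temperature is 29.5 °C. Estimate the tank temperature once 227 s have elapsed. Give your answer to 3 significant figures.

First-law balance (no shaft work): M c_p dT/dt = ṁ c_p (T_in − T) + 132.
Rearrange: dT/dt = (T_ss − T)/τ with τ = M/ṁ = 228.47 s and T_ss = T_in + Q̇/(ṁ c_p) = 41.930 °C.
This is linear first-order; T(t) = T_ss + (T₀ − T_ss) e^(−t/τ).
T(227) = 41.930 + (-12.430)·e^(−227/228.47) = 41.930 + (-12.430)·0.37025 = 37.328 °C.

37.3 °C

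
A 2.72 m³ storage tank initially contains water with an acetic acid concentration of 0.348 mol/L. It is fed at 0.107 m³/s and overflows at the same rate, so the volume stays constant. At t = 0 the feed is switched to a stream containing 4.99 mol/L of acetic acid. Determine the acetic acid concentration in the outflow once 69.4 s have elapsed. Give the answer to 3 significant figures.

4.69 mol/L

Mass balance on the solute (V constant): V dC/dt = Q(C_in − C).
Rewrite as dC/dt + C/τ = C_in/τ, τ = V/Q = 25.421 s.
Solution: C(t) = C_in + (C₀ − C_in) e^(−t/τ).
C(69.4) = 4.99 + (0.348 − 4.99)·e^(−69.4/25.421) = 4.99 + (-4.6420)·0.065214 = 4.6873 mol/L.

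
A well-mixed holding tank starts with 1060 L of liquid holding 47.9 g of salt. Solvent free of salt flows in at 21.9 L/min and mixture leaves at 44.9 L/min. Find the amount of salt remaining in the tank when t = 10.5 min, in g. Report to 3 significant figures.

28.9 g

Total volume: dV/dt = Q_in − Q_out = -23.000 L/min, so V(t) = 1060 − 23.000 t and V(10.5) = 818.50 L.
No salt enters, so dm/dt = −Q_out · (m/V).
dm/m = −Q_out dt/(V₀ − 23.000 t); integrating gives ln(m/m₀) = −(Q_out/(Q_in−Q_out)) ln(V/V₀).
m = m₀ (V₀/V)^(Q_out/(Q_in−Q_out)) = 47.9 × (1060/818.50)^(-1.9522) = 28.916 g.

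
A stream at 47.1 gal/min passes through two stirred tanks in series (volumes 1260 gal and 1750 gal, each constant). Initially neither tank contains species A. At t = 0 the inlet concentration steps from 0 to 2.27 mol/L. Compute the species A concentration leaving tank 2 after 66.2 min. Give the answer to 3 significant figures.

Time constants: τᵢ = Vᵢ/Q for each well-mixed tank.
τ₁ = 1260/47.1 = 26.752 min; τ₂ = 1750/47.1 = 37.155 min.
Solving the cascade with C₁(0)=C₂(0)=0 gives C₂(t) = C_in[1 − (τ₁ e^(−t/τ₁) − τ₂ e^(−t/τ₂))/(τ₁ − τ₂)].
At t = 66.2: e^(−t/τ₁) = 0.084195, e^(−t/τ₂) = 0.16835.
C₂ = 2.27·[1 − (26.752·0.084195 − 37.155·0.16835)/(-10.403)] = 2.27·0.61526 = 1.3966 mol/L.

1.40 mol/L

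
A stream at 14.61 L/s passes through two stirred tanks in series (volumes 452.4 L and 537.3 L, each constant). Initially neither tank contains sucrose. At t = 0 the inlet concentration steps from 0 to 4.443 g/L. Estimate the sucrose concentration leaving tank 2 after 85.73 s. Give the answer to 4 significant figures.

3.196 g/L

Time constants: τᵢ = Vᵢ/Q for each well-mixed tank.
τ₁ = 452.4/14.61 = 30.9651 s; τ₂ = 537.3/14.61 = 36.7762 s.
Solving the cascade with C₁(0)=C₂(0)=0 gives C₂(t) = C_in[1 − (τ₁ e^(−t/τ₁) − τ₂ e^(−t/τ₂))/(τ₁ − τ₂)].
At t = 85.73: e^(−t/τ₁) = 0.0627497, e^(−t/τ₂) = 0.0971860.
C₂ = 4.443·[1 − (30.9651·0.0627497 − 36.7762·0.0971860)/(-5.81109)] = 4.443·0.719316 = 3.19592 g/L.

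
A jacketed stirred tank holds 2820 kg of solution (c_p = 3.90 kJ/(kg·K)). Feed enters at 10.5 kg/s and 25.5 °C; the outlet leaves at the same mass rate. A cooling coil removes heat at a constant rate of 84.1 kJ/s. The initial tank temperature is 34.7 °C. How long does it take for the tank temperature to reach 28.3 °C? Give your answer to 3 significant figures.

M c_p dT/dt = ṁ c_p (T_in − T) − Q̇.
τ = M/ṁ = 268.57 s; T_ss = T_in − Q̇/(ṁ c_p) = 23.446 °C.
T(t) = T_ss + (T₀ − T_ss) e^(−t/τ). Set T = 28.3:
e^(−t/τ) = (28.3 − 23.446)/(34.7 − 23.446) = 0.43130
t = −268.57 · ln(0.43130) = 225.86 s.

226 s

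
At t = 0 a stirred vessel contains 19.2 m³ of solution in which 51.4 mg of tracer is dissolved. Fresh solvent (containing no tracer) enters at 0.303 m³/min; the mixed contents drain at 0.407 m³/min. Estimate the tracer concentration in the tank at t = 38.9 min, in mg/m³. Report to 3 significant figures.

1.34 mg/m³

Total volume: dV/dt = Q_in − Q_out = -0.10400 m³/min, so V(t) = 19.2 − 0.10400 t and V(38.9) = 15.154 m³.
Solute balance: dm/dt = 0 − Q_out C = −Q_out m/V(t).
Separate: dm/m = −Q_out dt/V(t) ⇒ ln(m/m₀) = −(Q_out/(Q_in−Q_out)) ln(V/V₀).
m = m₀ (V₀/V)^(Q_out/(Q_in−Q_out)) = 51.4 × (19.2/15.154)^(-3.9135) = 20.361 mg.
C = m/V = 20.361/15.154 = 1.3436 mg/m³.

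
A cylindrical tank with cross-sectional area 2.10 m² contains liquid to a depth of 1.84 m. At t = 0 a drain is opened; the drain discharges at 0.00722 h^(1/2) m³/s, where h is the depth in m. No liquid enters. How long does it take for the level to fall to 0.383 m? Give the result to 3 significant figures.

429 s

A dh/dt = −Q_out = −0.00722 √h.
This is separable: 2 d(√h)/dt = −0.00722/A, so √h = √h₀ − (0.00722/(2A)) t.
t = 2A(√h₀ − √h)/0.00722 = 2·2.10·(√1.84 − √0.383)/0.00722
  = 4.2000 × (1.3565 − 0.61887) / 0.00722 = 429.07 s.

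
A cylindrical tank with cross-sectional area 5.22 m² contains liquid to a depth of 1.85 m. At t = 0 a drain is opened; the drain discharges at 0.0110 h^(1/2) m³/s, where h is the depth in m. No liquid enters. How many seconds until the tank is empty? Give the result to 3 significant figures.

1290 s

A dh/dt = −Q_out = −0.0110 √h.
∫ h^(−1/2) dh = −(0.0110/A) ∫ dt, giving 2√h = 2√h₀ − (0.0110/A) t.
Tank is empty when √h = 0: t_empty = 2A√h₀/0.0110.
t_empty = 2·5.22·√1.85/0.0110 = 10.440·1.3601/0.0110 = 1290.9 s.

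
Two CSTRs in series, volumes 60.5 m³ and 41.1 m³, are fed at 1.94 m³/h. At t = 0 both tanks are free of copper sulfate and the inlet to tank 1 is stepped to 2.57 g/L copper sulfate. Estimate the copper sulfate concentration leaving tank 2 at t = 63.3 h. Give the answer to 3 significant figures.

1.79 g/L

Each tank obeys Vᵢ dCᵢ/dt = Q(Cᵢ₋₁ − Cᵢ), so τᵢ = Vᵢ/Q.
τ₁ = 60.5/1.94 = 31.186 h; τ₂ = 41.1/1.94 = 21.186 h.
Solving the cascade with C₁(0)=C₂(0)=0 gives C₂(t) = C_in[1 − (τ₁ e^(−t/τ₁) − τ₂ e^(−t/τ₂))/(τ₁ − τ₂)].
At t = 63.3: e^(−t/τ₁) = 0.13136, e^(−t/τ₂) = 0.050394.
C₂ = 2.57·[1 − (31.186·0.13136 − 21.186·0.050394)/(10.000)] = 2.57·0.69710 = 1.7915 g/L.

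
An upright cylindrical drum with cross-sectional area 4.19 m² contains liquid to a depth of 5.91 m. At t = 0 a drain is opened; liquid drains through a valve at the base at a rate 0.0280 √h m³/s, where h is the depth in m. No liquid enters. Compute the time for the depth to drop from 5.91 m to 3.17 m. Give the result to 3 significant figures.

With no inflow, A dh/dt = −0.0280 √h.
This is separable: 2 d(√h)/dt = −0.0280/A, so √h = √h₀ − (0.0280/(2A)) t.
t = 2A(√h₀ − √h)/0.0280 = 2·4.19·(√5.91 − √3.17)/0.0280
  = 8.3800 × (2.4310 − 1.7804) / 0.0280 = 194.72 s.

195 s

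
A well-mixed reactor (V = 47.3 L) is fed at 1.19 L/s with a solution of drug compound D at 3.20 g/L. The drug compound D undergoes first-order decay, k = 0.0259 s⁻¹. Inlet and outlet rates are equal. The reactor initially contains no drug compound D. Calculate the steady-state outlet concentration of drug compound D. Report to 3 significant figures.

1.58 g/L

V dC/dt = Q(C_in − C) − k V C.
Steady state (dC/dt = 0): C_ss = Q C_in/(Q + kV) = C_in/(1 + kV/Q).
C_ss = 1.19·3.20/(1.19 + 0.0259·47.3) = 3.8080/2.4151 = 1.5768 g/L.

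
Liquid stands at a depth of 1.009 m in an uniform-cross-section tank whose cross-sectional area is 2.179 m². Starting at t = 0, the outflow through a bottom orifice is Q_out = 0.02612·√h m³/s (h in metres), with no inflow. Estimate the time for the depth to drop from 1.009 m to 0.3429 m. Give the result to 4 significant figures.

With no inflow, A dh/dt = −0.02612 √h.
Separate and integrate: 2(√h − √h₀) = −(0.02612/A) t.
t = 2A(√h₀ − √h)/0.02612 = 2·2.179·(√1.009 − √0.3429)/0.02612
  = 4.35800 × (1.00449 − 0.585577) / 0.02612 = 69.8937 s.

69.89 s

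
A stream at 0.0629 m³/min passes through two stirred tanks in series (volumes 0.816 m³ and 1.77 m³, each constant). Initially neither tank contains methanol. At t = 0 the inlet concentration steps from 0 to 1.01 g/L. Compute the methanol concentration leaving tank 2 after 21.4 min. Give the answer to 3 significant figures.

Time constants: τᵢ = Vᵢ/Q for each well-mixed tank.
τ₁ = 0.816/0.0629 = 12.973 min; τ₂ = 1.77/0.0629 = 28.140 min.
Solving the cascade with C₁(0)=C₂(0)=0 gives C₂(t) = C_in[1 − (τ₁ e^(−t/τ₁) − τ₂ e^(−t/τ₂))/(τ₁ − τ₂)].
At t = 21.4: e^(−t/τ₁) = 0.19213, e^(−t/τ₂) = 0.46744.
C₂ = 1.01·[1 − (12.973·0.19213 − 28.140·0.46744)/(-15.167)] = 1.01·0.29708 = 0.30005 g/L.

0.300 g/L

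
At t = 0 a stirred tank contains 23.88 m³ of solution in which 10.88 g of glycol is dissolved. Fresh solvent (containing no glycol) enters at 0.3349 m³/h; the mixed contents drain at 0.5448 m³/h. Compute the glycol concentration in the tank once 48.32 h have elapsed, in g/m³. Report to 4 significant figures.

Total volume: dV/dt = Q_in − Q_out = -0.209900 m³/h, so V(t) = 23.88 − 0.209900 t and V(48.32) = 13.7376 m³.
Species balance (pure solvent in): dm/dt = −Q_out · m/V(t).
Separate: dm/m = −Q_out dt/V(t) ⇒ ln(m/m₀) = −(Q_out/(Q_in−Q_out)) ln(V/V₀).
m = m₀ (V₀/V)^(Q_out/(Q_in−Q_out)) = 10.88 × (23.88/13.7376)^(-2.59552) = 2.59051 g.
C = m/V = 2.59051/13.7376 = 0.188571 g/m³.

0.1886 g/m³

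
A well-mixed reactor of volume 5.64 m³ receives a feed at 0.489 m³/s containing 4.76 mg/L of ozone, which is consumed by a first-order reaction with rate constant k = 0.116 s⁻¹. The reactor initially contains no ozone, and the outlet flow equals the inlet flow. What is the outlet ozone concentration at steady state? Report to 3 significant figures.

Accumulation = in − out − consumed: V dC/dt = Q C_in − Q C − k V C.
At steady state: 0 = Q C_in − (Q + kV) C_ss, so C_ss = Q C_in/(Q + kV).
C_ss = 0.489·4.76/(0.489 + 0.116·5.64) = 2.3276/1.1432 = 2.0360 mg/L.

2.04 mg/L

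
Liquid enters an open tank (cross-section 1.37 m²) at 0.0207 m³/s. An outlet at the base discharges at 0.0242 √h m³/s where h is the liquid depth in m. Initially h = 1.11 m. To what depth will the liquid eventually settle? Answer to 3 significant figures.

0.732 m

A dh/dt = Q_in − 0.0242 √h. Steady state requires inflow = outflow:
Q_in = 0.0242 √h_ss ⇒ √h_ss = 0.0207/0.0242 = 0.85537.
h_ss = 0.85537² = 0.73166 m. (Since h₀ = 1.11 m > h_ss, the level will fall toward this value.)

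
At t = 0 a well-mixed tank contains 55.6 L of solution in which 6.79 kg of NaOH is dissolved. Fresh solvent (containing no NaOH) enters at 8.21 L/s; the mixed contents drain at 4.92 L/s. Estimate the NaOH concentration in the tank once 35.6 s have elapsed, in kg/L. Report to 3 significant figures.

Total volume: dV/dt = Q_in − Q_out = 3.2900 L/s, so V(t) = 55.6 + 3.2900 t and V(35.6) = 172.72 L.
Species balance (pure solvent in): dm/dt = −Q_out · m/V(t).
Separate: dm/m = −Q_out dt/V(t) ⇒ ln(m/m₀) = −(Q_out/(Q_in−Q_out)) ln(V/V₀).
m = m₀ (V₀/V)^(Q_out/(Q_in−Q_out)) = 6.79 × (55.6/172.72)^(1.4954) = 1.2465 kg.
C = m/V = 1.2465/172.72 = 0.0072168 kg/L.

0.00722 kg/L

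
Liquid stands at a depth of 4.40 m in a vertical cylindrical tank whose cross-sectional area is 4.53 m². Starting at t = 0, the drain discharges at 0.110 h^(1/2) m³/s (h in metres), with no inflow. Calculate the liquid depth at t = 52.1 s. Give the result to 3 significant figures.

Mass balance (ρ constant): A dh/dt = −0.110 √h.
∫ h^(−1/2) dh = −(0.110/A) ∫ dt, giving 2√h = 2√h₀ − (0.110/A) t.
√h = √4.40 − 0.110·52.1/(2·4.53) = 2.0976 − 0.63256 = 1.4651.
h = 1.4651² = 2.1464 m.

2.15 m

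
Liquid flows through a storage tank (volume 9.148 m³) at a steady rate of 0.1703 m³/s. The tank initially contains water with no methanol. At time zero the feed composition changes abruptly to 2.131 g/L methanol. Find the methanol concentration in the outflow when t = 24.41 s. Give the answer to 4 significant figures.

Species balance on the tank: V dC/dt = Q(C_in − C).
Rewrite as dC/dt + C/τ = C_in/τ, τ = V/Q = 53.7170 s.
This is linear first-order; C(t) = C_in + (C₀ − C_in) e^(−t/τ).
C(24.41) = 2.131 + (0 − 2.131)·e^(−24.41/53.7170) = 2.131 + (-2.13100)·0.634817 = 0.778205 g/L.

0.7782 g/L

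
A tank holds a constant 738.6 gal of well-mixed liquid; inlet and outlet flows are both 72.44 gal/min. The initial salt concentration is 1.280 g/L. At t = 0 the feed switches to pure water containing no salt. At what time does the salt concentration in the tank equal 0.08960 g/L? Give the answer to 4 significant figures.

Species balance: V dC/dt = Q(C_in − C) ⇒ τ = V/Q = 10.1960 min.
C(t) = C_in + (C₀ − C_in) e^(−t/τ). Set C = 0.08960 and solve for t:
e^(−t/τ) = (C − C_in)/(C₀ − C_in) = (0.08960 − 0)/(1.280 − 0) = 0.0700000
t = −τ ln(…) = 10.1960 × 2.65926 = 27.1139 min.

27.11 min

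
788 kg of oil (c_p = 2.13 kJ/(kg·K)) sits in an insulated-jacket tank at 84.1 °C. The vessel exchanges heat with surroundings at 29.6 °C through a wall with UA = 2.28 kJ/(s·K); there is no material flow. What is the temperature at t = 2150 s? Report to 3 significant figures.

32.5 °C

Lumped-capacitance energy balance: M c_p dT/dt = UA(T_amb − T).
dT/dt = (T_ss − T)/τ with T_ss = T_amb = 29.600 °C, τ = M c_p/UA = 788·2.13/2.28 = 736.16 s.
This is linear first-order; T(t) = T_ss + (T₀ − T_ss) e^(−t/τ).
T(2150) = 29.600 + (54.500)·0.053903 = 32.538 °C.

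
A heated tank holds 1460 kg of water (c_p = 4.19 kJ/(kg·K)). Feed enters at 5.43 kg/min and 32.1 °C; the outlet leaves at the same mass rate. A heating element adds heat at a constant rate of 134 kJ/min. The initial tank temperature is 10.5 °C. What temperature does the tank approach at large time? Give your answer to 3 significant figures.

Energy balance: M c_p dT/dt = ṁ c_p (T_in − T) + 134.
At steady state dT/dt = 0 ⇒ T_ss = T_in + Q̇/(ṁ c_p) = 32.1 + 134/(5.43·4.19) = 37.990 °C.

38.0 °C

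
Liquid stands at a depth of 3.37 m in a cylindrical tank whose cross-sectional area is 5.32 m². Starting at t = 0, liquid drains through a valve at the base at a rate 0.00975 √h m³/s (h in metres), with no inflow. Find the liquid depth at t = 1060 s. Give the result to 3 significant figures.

0.747 m

With no inflow, A dh/dt = −0.00975 √h.
This is separable: 2 d(√h)/dt = −0.00975/A, so √h = √h₀ − (0.00975/(2A)) t.
√h = √3.37 − 0.00975·1060/(2·5.32) = 1.8358 − 0.97133 = 0.86442.
h = 0.86442² = 0.74722 m.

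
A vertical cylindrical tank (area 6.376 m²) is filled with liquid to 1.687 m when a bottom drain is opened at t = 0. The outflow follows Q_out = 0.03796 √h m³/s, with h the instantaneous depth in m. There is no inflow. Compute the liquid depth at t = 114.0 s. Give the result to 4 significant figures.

0.9206 m

With no inflow, A dh/dt = −0.03796 √h.
Separate and integrate: 2(√h − √h₀) = −(0.03796/A) t.
√h = √1.687 − 0.03796·114.0/(2·6.376) = 1.29885 − 0.339354 = 0.959492.
h = 0.959492² = 0.920625 m.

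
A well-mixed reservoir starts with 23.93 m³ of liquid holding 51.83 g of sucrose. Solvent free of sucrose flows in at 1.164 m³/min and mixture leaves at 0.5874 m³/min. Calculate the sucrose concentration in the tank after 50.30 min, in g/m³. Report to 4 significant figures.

0.4361 g/m³

Total volume: dV/dt = Q_in − Q_out = 0.576600 m³/min, so V(t) = 23.93 + 0.576600 t and V(50.30) = 52.9330 m³.
Solute balance: dm/dt = 0 − Q_out C = −Q_out m/V(t).
Separate: dm/m = −Q_out dt/V(t) ⇒ ln(m/m₀) = −(Q_out/(Q_in−Q_out)) ln(V/V₀).
m = m₀ (V₀/V)^(Q_out/(Q_in−Q_out)) = 51.83 × (23.93/52.9330)^(1.01873) = 23.0855 g.
C = m/V = 23.0855/52.9330 = 0.436127 g/m³.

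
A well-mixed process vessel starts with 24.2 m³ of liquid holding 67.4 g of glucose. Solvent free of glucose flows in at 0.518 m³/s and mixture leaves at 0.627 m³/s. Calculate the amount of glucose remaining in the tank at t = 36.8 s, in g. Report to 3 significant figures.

23.8 g

Let m(t) be the amount of glucose. Volume: V(t) = V₀ + (Q_in − Q_out) t = 24.2 − 0.10900 t; V(36.8) = 20.189 m³.
Solute balance: dm/dt = 0 − Q_out C = −Q_out m/V(t).
Separate: dm/m = −Q_out dt/V(t) ⇒ ln(m/m₀) = −(Q_out/(Q_in−Q_out)) ln(V/V₀).
m = m₀ (V₀/V)^(Q_out/(Q_in−Q_out)) = 67.4 × (24.2/20.189)^(-5.7523) = 23.764 g.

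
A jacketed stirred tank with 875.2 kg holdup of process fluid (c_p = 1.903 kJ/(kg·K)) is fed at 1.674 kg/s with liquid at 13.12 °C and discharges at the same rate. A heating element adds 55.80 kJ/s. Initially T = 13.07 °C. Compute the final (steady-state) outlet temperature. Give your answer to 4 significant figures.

M c_p dT/dt = ṁ c_p (T_in − T) + Q̇.
At steady state dT/dt = 0 ⇒ T_ss = T_in + Q̇/(ṁ c_p) = 13.12 + 55.80/(1.674·1.903) = 30.6362 °C.

30.64 °C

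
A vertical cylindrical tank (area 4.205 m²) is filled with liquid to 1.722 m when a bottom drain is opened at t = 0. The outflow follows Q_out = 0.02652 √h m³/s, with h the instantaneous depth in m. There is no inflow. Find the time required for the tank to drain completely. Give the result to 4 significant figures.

416.1 s

Mass balance (ρ constant): A dh/dt = −0.02652 √h.
∫ h^(−1/2) dh = −(0.02652/A) ∫ dt, giving 2√h = 2√h₀ − (0.02652/A) t.
Set h = 0: 2√h₀ = (0.02652/A) t_empty ⇒ t_empty = 2A√h₀/0.02652.
t_empty = 2·4.205·√1.722/0.02652 = 8.41000·1.31225/0.02652 = 416.140 s.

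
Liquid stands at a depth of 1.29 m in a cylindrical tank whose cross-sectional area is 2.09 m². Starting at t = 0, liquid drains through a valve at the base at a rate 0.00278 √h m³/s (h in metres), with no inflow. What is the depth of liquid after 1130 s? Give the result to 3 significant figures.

0.148 m

With no inflow, A dh/dt = −0.00278 √h.
∫ h^(−1/2) dh = −(0.00278/A) ∫ dt, giving 2√h = 2√h₀ − (0.00278/A) t.
√h = √1.29 − 0.00278·1130/(2·2.09) = 1.1358 − 0.75153 = 0.38425.
h = 0.38425² = 0.14765 m.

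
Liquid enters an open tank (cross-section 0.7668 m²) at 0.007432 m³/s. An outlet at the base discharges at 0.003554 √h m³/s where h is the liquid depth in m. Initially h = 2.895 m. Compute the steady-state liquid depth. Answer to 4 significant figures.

4.373 m

Unsteady balance on liquid volume: A dh/dt = Q_in − 0.003554 √h. At steady state dh/dt = 0:
Q_in = 0.003554 √h_ss ⇒ √h_ss = 0.007432/0.003554 = 2.09116.
h_ss = 2.09116² = 4.37297 m. (Since h₀ = 2.895 m < h_ss, the level will rise toward this value.)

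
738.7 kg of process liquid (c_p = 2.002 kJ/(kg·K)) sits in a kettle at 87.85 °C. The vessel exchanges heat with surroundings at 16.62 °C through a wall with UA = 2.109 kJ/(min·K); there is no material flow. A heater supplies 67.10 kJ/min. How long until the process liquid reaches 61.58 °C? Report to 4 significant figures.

Heat balance on the well-mixed liquid: M c_p dT/dt = −UA(T − T_amb) + Q̇.
τ = M c_p/UA = 701.222 min; T_ss = T_amb + Q̇/UA = 16.62 + 67.10/2.109 = 48.4360 °C.
T(t) = T_ss + (T₀ − T_ss)e^(−t/τ); set T = 61.58:
t = −τ ln[(T − T_ss)/(T₀ − T_ss)] = −701.222 · ln(0.333485) = 770.052 min.

770.1 min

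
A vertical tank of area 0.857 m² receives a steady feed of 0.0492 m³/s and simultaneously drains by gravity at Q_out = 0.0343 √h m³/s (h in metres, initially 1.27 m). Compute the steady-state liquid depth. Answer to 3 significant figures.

A dh/dt = Q_in − 0.0343 √h. Steady state requires inflow = outflow:
Q_in = 0.0343 √h_ss ⇒ √h_ss = 0.0492/0.0343 = 1.4344.
h_ss = 1.4344² = 2.0575 m. (Since h₀ = 1.27 m < h_ss, the level will rise toward this value.)

2.06 m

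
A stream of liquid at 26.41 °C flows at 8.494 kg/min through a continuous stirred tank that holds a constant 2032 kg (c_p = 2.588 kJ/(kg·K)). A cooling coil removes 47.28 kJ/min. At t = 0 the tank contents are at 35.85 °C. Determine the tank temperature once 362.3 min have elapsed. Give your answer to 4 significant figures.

M c_p dT/dt = ṁ c_p (T_in − T) − Q̇.
Rearrange: dT/dt = (T_ss − T)/τ with τ = M/ṁ = 239.228 min and T_ss = T_in − Q̇/(ṁ c_p) = 24.2592 °C.
Integrating: T(t) = T_ss + (T₀ − T_ss) e^(−t/τ).
T(362.3) = 24.2592 + (11.5908)·e^(−362.3/239.228) = 24.2592 + (11.5908)·0.219928 = 26.8083 °C.

26.81 °C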